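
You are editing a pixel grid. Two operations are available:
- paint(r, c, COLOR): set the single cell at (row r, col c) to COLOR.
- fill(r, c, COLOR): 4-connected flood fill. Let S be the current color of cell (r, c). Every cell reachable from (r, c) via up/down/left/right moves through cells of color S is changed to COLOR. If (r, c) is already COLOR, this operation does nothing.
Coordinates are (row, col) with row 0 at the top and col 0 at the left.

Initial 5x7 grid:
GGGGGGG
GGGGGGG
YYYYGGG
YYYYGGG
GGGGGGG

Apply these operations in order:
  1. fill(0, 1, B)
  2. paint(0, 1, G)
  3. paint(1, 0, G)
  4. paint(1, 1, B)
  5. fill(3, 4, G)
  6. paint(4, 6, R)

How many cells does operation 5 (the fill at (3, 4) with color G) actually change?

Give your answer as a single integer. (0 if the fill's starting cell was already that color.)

Answer: 24

Derivation:
After op 1 fill(0,1,B) [27 cells changed]:
BBBBBBB
BBBBBBB
YYYYBBB
YYYYBBB
BBBBBBB
After op 2 paint(0,1,G):
BGBBBBB
BBBBBBB
YYYYBBB
YYYYBBB
BBBBBBB
After op 3 paint(1,0,G):
BGBBBBB
GBBBBBB
YYYYBBB
YYYYBBB
BBBBBBB
After op 4 paint(1,1,B):
BGBBBBB
GBBBBBB
YYYYBBB
YYYYBBB
BBBBBBB
After op 5 fill(3,4,G) [24 cells changed]:
BGGGGGG
GGGGGGG
YYYYGGG
YYYYGGG
GGGGGGG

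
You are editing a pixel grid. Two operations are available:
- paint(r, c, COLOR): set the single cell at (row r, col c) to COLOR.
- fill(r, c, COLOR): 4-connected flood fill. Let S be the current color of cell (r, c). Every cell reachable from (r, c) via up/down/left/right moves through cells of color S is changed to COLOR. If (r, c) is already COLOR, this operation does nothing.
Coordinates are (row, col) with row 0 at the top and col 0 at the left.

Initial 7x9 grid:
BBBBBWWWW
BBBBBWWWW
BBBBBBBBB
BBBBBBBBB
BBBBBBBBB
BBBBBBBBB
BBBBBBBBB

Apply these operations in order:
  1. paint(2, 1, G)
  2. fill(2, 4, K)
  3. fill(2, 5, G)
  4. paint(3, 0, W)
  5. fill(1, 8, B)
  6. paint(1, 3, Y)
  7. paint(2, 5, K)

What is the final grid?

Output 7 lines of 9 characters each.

After op 1 paint(2,1,G):
BBBBBWWWW
BBBBBWWWW
BGBBBBBBB
BBBBBBBBB
BBBBBBBBB
BBBBBBBBB
BBBBBBBBB
After op 2 fill(2,4,K) [54 cells changed]:
KKKKKWWWW
KKKKKWWWW
KGKKKKKKK
KKKKKKKKK
KKKKKKKKK
KKKKKKKKK
KKKKKKKKK
After op 3 fill(2,5,G) [54 cells changed]:
GGGGGWWWW
GGGGGWWWW
GGGGGGGGG
GGGGGGGGG
GGGGGGGGG
GGGGGGGGG
GGGGGGGGG
After op 4 paint(3,0,W):
GGGGGWWWW
GGGGGWWWW
GGGGGGGGG
WGGGGGGGG
GGGGGGGGG
GGGGGGGGG
GGGGGGGGG
After op 5 fill(1,8,B) [8 cells changed]:
GGGGGBBBB
GGGGGBBBB
GGGGGGGGG
WGGGGGGGG
GGGGGGGGG
GGGGGGGGG
GGGGGGGGG
After op 6 paint(1,3,Y):
GGGGGBBBB
GGGYGBBBB
GGGGGGGGG
WGGGGGGGG
GGGGGGGGG
GGGGGGGGG
GGGGGGGGG
After op 7 paint(2,5,K):
GGGGGBBBB
GGGYGBBBB
GGGGGKGGG
WGGGGGGGG
GGGGGGGGG
GGGGGGGGG
GGGGGGGGG

Answer: GGGGGBBBB
GGGYGBBBB
GGGGGKGGG
WGGGGGGGG
GGGGGGGGG
GGGGGGGGG
GGGGGGGGG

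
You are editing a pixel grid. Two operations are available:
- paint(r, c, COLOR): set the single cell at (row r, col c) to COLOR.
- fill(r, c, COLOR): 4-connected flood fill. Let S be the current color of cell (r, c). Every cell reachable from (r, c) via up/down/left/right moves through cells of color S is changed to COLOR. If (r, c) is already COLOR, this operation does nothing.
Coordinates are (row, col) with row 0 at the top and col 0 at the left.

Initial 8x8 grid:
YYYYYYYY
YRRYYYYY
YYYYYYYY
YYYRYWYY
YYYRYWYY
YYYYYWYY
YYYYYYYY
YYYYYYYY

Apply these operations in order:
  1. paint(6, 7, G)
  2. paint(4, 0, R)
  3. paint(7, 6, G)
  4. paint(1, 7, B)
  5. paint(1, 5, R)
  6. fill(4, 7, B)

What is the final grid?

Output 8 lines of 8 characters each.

After op 1 paint(6,7,G):
YYYYYYYY
YRRYYYYY
YYYYYYYY
YYYRYWYY
YYYRYWYY
YYYYYWYY
YYYYYYYG
YYYYYYYY
After op 2 paint(4,0,R):
YYYYYYYY
YRRYYYYY
YYYYYYYY
YYYRYWYY
RYYRYWYY
YYYYYWYY
YYYYYYYG
YYYYYYYY
After op 3 paint(7,6,G):
YYYYYYYY
YRRYYYYY
YYYYYYYY
YYYRYWYY
RYYRYWYY
YYYYYWYY
YYYYYYYG
YYYYYYGY
After op 4 paint(1,7,B):
YYYYYYYY
YRRYYYYB
YYYYYYYY
YYYRYWYY
RYYRYWYY
YYYYYWYY
YYYYYYYG
YYYYYYGY
After op 5 paint(1,5,R):
YYYYYYYY
YRRYYRYB
YYYYYYYY
YYYRYWYY
RYYRYWYY
YYYYYWYY
YYYYYYYG
YYYYYYGY
After op 6 fill(4,7,B) [51 cells changed]:
BBBBBBBB
BRRBBRBB
BBBBBBBB
BBBRBWBB
RBBRBWBB
BBBBBWBB
BBBBBBBG
BBBBBBGY

Answer: BBBBBBBB
BRRBBRBB
BBBBBBBB
BBBRBWBB
RBBRBWBB
BBBBBWBB
BBBBBBBG
BBBBBBGY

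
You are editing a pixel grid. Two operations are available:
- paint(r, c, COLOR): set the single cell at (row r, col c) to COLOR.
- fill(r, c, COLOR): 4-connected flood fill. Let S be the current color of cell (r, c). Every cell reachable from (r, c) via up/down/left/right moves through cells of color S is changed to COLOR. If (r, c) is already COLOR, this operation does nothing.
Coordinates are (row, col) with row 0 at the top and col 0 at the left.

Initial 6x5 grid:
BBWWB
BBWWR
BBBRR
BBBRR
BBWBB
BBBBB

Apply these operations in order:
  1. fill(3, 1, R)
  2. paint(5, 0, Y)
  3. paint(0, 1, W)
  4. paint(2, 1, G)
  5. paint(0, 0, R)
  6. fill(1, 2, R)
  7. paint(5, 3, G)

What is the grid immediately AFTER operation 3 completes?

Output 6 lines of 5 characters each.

After op 1 fill(3,1,R) [19 cells changed]:
RRWWB
RRWWR
RRRRR
RRRRR
RRWRR
RRRRR
After op 2 paint(5,0,Y):
RRWWB
RRWWR
RRRRR
RRRRR
RRWRR
YRRRR
After op 3 paint(0,1,W):
RWWWB
RRWWR
RRRRR
RRRRR
RRWRR
YRRRR

Answer: RWWWB
RRWWR
RRRRR
RRRRR
RRWRR
YRRRR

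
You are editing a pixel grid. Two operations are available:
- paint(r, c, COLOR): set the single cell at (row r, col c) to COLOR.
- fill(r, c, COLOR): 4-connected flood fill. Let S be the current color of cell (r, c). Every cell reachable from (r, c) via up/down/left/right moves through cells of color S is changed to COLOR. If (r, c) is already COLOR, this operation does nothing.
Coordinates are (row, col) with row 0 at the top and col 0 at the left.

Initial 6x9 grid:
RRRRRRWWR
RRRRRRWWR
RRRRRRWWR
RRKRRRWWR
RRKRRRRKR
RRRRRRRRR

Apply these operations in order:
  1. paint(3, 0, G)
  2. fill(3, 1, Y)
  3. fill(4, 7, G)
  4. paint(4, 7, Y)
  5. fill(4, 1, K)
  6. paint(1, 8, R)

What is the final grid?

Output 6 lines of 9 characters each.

Answer: KKKKKKWWK
KKKKKKWWR
KKKKKKWWK
GKKKKKWWK
KKKKKKKKK
KKKKKKKKK

Derivation:
After op 1 paint(3,0,G):
RRRRRRWWR
RRRRRRWWR
RRRRRRWWR
GRKRRRWWR
RRKRRRRKR
RRRRRRRRR
After op 2 fill(3,1,Y) [42 cells changed]:
YYYYYYWWY
YYYYYYWWY
YYYYYYWWY
GYKYYYWWY
YYKYYYYKY
YYYYYYYYY
After op 3 fill(4,7,G) [1 cells changed]:
YYYYYYWWY
YYYYYYWWY
YYYYYYWWY
GYKYYYWWY
YYKYYYYGY
YYYYYYYYY
After op 4 paint(4,7,Y):
YYYYYYWWY
YYYYYYWWY
YYYYYYWWY
GYKYYYWWY
YYKYYYYYY
YYYYYYYYY
After op 5 fill(4,1,K) [43 cells changed]:
KKKKKKWWK
KKKKKKWWK
KKKKKKWWK
GKKKKKWWK
KKKKKKKKK
KKKKKKKKK
After op 6 paint(1,8,R):
KKKKKKWWK
KKKKKKWWR
KKKKKKWWK
GKKKKKWWK
KKKKKKKKK
KKKKKKKKK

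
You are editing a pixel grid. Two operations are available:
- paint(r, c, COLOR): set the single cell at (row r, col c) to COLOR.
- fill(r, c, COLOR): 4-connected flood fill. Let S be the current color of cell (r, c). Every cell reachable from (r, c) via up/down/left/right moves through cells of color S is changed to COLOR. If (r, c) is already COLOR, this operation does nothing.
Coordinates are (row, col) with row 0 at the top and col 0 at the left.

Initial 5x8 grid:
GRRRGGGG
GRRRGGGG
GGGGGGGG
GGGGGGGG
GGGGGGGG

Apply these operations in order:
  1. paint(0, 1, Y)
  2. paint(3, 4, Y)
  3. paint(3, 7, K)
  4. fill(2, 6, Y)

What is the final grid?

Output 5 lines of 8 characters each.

After op 1 paint(0,1,Y):
GYRRGGGG
GRRRGGGG
GGGGGGGG
GGGGGGGG
GGGGGGGG
After op 2 paint(3,4,Y):
GYRRGGGG
GRRRGGGG
GGGGGGGG
GGGGYGGG
GGGGGGGG
After op 3 paint(3,7,K):
GYRRGGGG
GRRRGGGG
GGGGGGGG
GGGGYGGK
GGGGGGGG
After op 4 fill(2,6,Y) [32 cells changed]:
YYRRYYYY
YRRRYYYY
YYYYYYYY
YYYYYYYK
YYYYYYYY

Answer: YYRRYYYY
YRRRYYYY
YYYYYYYY
YYYYYYYK
YYYYYYYY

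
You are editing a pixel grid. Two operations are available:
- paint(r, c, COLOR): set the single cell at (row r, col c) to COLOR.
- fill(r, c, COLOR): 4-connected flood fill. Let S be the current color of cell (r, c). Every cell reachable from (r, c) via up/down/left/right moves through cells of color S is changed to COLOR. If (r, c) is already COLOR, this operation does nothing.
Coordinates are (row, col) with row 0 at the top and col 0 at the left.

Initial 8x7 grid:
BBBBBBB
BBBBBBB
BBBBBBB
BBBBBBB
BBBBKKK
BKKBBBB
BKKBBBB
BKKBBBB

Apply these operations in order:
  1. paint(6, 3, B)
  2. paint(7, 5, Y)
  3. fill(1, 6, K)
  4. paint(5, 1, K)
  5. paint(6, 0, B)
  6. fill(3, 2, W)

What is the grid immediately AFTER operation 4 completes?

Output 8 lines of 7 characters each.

After op 1 paint(6,3,B):
BBBBBBB
BBBBBBB
BBBBBBB
BBBBBBB
BBBBKKK
BKKBBBB
BKKBBBB
BKKBBBB
After op 2 paint(7,5,Y):
BBBBBBB
BBBBBBB
BBBBBBB
BBBBBBB
BBBBKKK
BKKBBBB
BKKBBBB
BKKBBYB
After op 3 fill(1,6,K) [46 cells changed]:
KKKKKKK
KKKKKKK
KKKKKKK
KKKKKKK
KKKKKKK
KKKKKKK
KKKKKKK
KKKKKYK
After op 4 paint(5,1,K):
KKKKKKK
KKKKKKK
KKKKKKK
KKKKKKK
KKKKKKK
KKKKKKK
KKKKKKK
KKKKKYK

Answer: KKKKKKK
KKKKKKK
KKKKKKK
KKKKKKK
KKKKKKK
KKKKKKK
KKKKKKK
KKKKKYK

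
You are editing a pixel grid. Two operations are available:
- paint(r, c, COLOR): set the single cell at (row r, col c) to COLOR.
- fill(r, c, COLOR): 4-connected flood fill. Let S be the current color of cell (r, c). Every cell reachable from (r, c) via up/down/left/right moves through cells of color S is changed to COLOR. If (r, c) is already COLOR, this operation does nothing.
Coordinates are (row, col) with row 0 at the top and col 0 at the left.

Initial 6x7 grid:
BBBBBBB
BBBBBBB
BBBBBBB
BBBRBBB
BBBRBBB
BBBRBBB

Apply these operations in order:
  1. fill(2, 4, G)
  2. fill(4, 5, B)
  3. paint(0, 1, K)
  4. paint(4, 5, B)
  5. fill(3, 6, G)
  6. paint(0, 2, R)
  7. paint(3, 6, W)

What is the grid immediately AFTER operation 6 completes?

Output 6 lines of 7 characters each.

After op 1 fill(2,4,G) [39 cells changed]:
GGGGGGG
GGGGGGG
GGGGGGG
GGGRGGG
GGGRGGG
GGGRGGG
After op 2 fill(4,5,B) [39 cells changed]:
BBBBBBB
BBBBBBB
BBBBBBB
BBBRBBB
BBBRBBB
BBBRBBB
After op 3 paint(0,1,K):
BKBBBBB
BBBBBBB
BBBBBBB
BBBRBBB
BBBRBBB
BBBRBBB
After op 4 paint(4,5,B):
BKBBBBB
BBBBBBB
BBBBBBB
BBBRBBB
BBBRBBB
BBBRBBB
After op 5 fill(3,6,G) [38 cells changed]:
GKGGGGG
GGGGGGG
GGGGGGG
GGGRGGG
GGGRGGG
GGGRGGG
After op 6 paint(0,2,R):
GKRGGGG
GGGGGGG
GGGGGGG
GGGRGGG
GGGRGGG
GGGRGGG

Answer: GKRGGGG
GGGGGGG
GGGGGGG
GGGRGGG
GGGRGGG
GGGRGGG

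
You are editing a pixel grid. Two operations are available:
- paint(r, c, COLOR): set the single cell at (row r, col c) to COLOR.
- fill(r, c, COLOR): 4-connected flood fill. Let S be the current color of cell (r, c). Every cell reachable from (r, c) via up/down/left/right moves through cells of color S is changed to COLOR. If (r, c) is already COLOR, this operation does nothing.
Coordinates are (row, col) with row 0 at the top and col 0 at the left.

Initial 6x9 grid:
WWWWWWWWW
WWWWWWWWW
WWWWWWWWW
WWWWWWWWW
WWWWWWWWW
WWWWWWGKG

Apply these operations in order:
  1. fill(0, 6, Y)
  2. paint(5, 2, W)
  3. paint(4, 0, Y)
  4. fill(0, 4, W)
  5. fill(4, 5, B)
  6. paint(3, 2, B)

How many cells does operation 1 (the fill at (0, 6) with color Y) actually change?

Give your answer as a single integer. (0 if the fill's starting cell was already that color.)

Answer: 51

Derivation:
After op 1 fill(0,6,Y) [51 cells changed]:
YYYYYYYYY
YYYYYYYYY
YYYYYYYYY
YYYYYYYYY
YYYYYYYYY
YYYYYYGKG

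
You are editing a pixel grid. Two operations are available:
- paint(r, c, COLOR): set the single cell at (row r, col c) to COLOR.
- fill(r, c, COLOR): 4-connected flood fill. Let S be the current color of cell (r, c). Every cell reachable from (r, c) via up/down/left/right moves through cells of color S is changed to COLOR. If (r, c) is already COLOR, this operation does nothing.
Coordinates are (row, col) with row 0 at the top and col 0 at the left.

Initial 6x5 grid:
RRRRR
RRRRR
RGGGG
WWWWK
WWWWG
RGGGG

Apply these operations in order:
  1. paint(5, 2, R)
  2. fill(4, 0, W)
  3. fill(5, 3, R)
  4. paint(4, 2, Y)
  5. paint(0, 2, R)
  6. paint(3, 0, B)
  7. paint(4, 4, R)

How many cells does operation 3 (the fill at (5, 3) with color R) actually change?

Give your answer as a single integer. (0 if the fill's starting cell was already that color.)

Answer: 3

Derivation:
After op 1 paint(5,2,R):
RRRRR
RRRRR
RGGGG
WWWWK
WWWWG
RGRGG
After op 2 fill(4,0,W) [0 cells changed]:
RRRRR
RRRRR
RGGGG
WWWWK
WWWWG
RGRGG
After op 3 fill(5,3,R) [3 cells changed]:
RRRRR
RRRRR
RGGGG
WWWWK
WWWWR
RGRRR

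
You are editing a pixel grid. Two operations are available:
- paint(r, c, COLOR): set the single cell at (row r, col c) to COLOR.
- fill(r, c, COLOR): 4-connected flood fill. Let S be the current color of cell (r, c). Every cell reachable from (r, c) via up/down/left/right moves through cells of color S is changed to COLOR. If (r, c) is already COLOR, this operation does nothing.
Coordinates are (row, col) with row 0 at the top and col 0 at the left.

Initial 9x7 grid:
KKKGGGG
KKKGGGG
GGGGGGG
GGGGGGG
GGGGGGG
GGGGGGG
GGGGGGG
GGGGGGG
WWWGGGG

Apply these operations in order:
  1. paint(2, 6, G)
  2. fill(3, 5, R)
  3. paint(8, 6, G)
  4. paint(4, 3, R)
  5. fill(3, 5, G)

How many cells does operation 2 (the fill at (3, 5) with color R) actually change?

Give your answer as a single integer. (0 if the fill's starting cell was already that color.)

Answer: 54

Derivation:
After op 1 paint(2,6,G):
KKKGGGG
KKKGGGG
GGGGGGG
GGGGGGG
GGGGGGG
GGGGGGG
GGGGGGG
GGGGGGG
WWWGGGG
After op 2 fill(3,5,R) [54 cells changed]:
KKKRRRR
KKKRRRR
RRRRRRR
RRRRRRR
RRRRRRR
RRRRRRR
RRRRRRR
RRRRRRR
WWWRRRR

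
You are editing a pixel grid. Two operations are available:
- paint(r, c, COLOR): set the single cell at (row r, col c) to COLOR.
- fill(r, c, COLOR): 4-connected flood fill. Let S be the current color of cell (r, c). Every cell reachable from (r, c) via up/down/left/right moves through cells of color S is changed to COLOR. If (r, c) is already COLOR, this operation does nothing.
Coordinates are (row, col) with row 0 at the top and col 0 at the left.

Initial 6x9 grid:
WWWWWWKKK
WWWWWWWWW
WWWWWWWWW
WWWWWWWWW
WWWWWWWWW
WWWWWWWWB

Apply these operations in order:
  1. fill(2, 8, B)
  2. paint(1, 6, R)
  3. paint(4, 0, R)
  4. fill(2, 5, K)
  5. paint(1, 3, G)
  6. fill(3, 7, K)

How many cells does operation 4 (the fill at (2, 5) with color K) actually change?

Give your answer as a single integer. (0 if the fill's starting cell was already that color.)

After op 1 fill(2,8,B) [50 cells changed]:
BBBBBBKKK
BBBBBBBBB
BBBBBBBBB
BBBBBBBBB
BBBBBBBBB
BBBBBBBBB
After op 2 paint(1,6,R):
BBBBBBKKK
BBBBBBRBB
BBBBBBBBB
BBBBBBBBB
BBBBBBBBB
BBBBBBBBB
After op 3 paint(4,0,R):
BBBBBBKKK
BBBBBBRBB
BBBBBBBBB
BBBBBBBBB
RBBBBBBBB
BBBBBBBBB
After op 4 fill(2,5,K) [49 cells changed]:
KKKKKKKKK
KKKKKKRKK
KKKKKKKKK
KKKKKKKKK
RKKKKKKKK
KKKKKKKKK

Answer: 49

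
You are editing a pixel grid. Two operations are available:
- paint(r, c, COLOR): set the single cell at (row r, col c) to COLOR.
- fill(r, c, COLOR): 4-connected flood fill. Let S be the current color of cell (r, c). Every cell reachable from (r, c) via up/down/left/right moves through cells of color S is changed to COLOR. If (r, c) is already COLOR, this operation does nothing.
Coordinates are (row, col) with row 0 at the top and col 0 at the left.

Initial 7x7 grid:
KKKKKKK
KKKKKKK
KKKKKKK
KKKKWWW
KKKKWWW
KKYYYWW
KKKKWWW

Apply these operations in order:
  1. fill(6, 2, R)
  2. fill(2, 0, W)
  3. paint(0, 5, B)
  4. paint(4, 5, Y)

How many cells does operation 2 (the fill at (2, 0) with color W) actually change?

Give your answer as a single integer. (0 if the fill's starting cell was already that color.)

Answer: 35

Derivation:
After op 1 fill(6,2,R) [35 cells changed]:
RRRRRRR
RRRRRRR
RRRRRRR
RRRRWWW
RRRRWWW
RRYYYWW
RRRRWWW
After op 2 fill(2,0,W) [35 cells changed]:
WWWWWWW
WWWWWWW
WWWWWWW
WWWWWWW
WWWWWWW
WWYYYWW
WWWWWWW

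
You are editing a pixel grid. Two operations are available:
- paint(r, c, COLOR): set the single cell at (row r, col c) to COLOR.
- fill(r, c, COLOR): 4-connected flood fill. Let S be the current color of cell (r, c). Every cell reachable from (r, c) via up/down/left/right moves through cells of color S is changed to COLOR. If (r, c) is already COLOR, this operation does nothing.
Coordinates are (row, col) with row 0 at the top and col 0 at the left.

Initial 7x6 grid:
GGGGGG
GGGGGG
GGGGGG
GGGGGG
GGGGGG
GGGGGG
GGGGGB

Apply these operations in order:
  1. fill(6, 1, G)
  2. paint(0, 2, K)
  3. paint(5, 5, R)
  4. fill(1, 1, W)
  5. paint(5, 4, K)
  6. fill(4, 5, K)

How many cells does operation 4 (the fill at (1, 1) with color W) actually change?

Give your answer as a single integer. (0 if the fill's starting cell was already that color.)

After op 1 fill(6,1,G) [0 cells changed]:
GGGGGG
GGGGGG
GGGGGG
GGGGGG
GGGGGG
GGGGGG
GGGGGB
After op 2 paint(0,2,K):
GGKGGG
GGGGGG
GGGGGG
GGGGGG
GGGGGG
GGGGGG
GGGGGB
After op 3 paint(5,5,R):
GGKGGG
GGGGGG
GGGGGG
GGGGGG
GGGGGG
GGGGGR
GGGGGB
After op 4 fill(1,1,W) [39 cells changed]:
WWKWWW
WWWWWW
WWWWWW
WWWWWW
WWWWWW
WWWWWR
WWWWWB

Answer: 39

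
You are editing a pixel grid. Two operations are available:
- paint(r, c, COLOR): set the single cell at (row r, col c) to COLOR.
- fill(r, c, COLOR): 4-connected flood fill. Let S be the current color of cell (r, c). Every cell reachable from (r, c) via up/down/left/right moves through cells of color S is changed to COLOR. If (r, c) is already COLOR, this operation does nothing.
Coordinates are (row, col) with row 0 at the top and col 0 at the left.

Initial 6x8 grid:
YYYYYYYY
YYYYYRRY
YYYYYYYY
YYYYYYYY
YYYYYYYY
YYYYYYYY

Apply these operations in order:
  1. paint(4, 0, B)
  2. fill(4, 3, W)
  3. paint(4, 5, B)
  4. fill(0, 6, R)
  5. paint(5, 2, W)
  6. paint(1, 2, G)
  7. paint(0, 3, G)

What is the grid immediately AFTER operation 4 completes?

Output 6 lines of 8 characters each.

After op 1 paint(4,0,B):
YYYYYYYY
YYYYYRRY
YYYYYYYY
YYYYYYYY
BYYYYYYY
YYYYYYYY
After op 2 fill(4,3,W) [45 cells changed]:
WWWWWWWW
WWWWWRRW
WWWWWWWW
WWWWWWWW
BWWWWWWW
WWWWWWWW
After op 3 paint(4,5,B):
WWWWWWWW
WWWWWRRW
WWWWWWWW
WWWWWWWW
BWWWWBWW
WWWWWWWW
After op 4 fill(0,6,R) [44 cells changed]:
RRRRRRRR
RRRRRRRR
RRRRRRRR
RRRRRRRR
BRRRRBRR
RRRRRRRR

Answer: RRRRRRRR
RRRRRRRR
RRRRRRRR
RRRRRRRR
BRRRRBRR
RRRRRRRR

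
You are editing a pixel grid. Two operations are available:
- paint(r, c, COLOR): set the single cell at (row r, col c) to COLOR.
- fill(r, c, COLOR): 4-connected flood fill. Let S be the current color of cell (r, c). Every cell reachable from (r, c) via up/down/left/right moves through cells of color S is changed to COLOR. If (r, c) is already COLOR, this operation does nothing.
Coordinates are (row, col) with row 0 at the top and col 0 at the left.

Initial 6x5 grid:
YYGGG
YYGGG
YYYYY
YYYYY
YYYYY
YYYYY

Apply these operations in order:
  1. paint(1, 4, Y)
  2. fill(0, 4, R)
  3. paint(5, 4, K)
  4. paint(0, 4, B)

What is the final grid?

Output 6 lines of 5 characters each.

After op 1 paint(1,4,Y):
YYGGG
YYGGY
YYYYY
YYYYY
YYYYY
YYYYY
After op 2 fill(0,4,R) [5 cells changed]:
YYRRR
YYRRY
YYYYY
YYYYY
YYYYY
YYYYY
After op 3 paint(5,4,K):
YYRRR
YYRRY
YYYYY
YYYYY
YYYYY
YYYYK
After op 4 paint(0,4,B):
YYRRB
YYRRY
YYYYY
YYYYY
YYYYY
YYYYK

Answer: YYRRB
YYRRY
YYYYY
YYYYY
YYYYY
YYYYK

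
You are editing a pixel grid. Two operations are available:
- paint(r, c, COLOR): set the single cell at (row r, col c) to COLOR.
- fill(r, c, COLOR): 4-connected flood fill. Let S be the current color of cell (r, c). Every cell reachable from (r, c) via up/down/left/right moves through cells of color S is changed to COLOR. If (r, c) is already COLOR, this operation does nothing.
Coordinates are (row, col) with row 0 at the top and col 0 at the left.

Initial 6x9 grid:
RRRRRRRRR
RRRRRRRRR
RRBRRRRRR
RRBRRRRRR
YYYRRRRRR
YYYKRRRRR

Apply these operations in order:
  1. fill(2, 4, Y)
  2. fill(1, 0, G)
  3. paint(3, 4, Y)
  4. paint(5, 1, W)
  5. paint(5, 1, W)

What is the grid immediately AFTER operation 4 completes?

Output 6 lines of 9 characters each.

After op 1 fill(2,4,Y) [45 cells changed]:
YYYYYYYYY
YYYYYYYYY
YYBYYYYYY
YYBYYYYYY
YYYYYYYYY
YYYKYYYYY
After op 2 fill(1,0,G) [51 cells changed]:
GGGGGGGGG
GGGGGGGGG
GGBGGGGGG
GGBGGGGGG
GGGGGGGGG
GGGKGGGGG
After op 3 paint(3,4,Y):
GGGGGGGGG
GGGGGGGGG
GGBGGGGGG
GGBGYGGGG
GGGGGGGGG
GGGKGGGGG
After op 4 paint(5,1,W):
GGGGGGGGG
GGGGGGGGG
GGBGGGGGG
GGBGYGGGG
GGGGGGGGG
GWGKGGGGG

Answer: GGGGGGGGG
GGGGGGGGG
GGBGGGGGG
GGBGYGGGG
GGGGGGGGG
GWGKGGGGG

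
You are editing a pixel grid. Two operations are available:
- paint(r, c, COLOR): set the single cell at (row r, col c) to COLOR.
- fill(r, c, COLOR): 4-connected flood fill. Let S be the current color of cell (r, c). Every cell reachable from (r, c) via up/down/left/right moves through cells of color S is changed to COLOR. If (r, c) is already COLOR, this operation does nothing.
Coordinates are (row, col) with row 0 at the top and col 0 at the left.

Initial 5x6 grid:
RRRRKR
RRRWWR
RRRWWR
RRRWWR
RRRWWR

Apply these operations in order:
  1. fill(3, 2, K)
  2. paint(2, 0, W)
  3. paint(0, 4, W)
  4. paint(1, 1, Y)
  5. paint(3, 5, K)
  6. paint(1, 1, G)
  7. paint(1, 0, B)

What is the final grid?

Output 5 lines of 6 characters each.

Answer: KKKKWR
BGKWWR
WKKWWR
KKKWWK
KKKWWR

Derivation:
After op 1 fill(3,2,K) [16 cells changed]:
KKKKKR
KKKWWR
KKKWWR
KKKWWR
KKKWWR
After op 2 paint(2,0,W):
KKKKKR
KKKWWR
WKKWWR
KKKWWR
KKKWWR
After op 3 paint(0,4,W):
KKKKWR
KKKWWR
WKKWWR
KKKWWR
KKKWWR
After op 4 paint(1,1,Y):
KKKKWR
KYKWWR
WKKWWR
KKKWWR
KKKWWR
After op 5 paint(3,5,K):
KKKKWR
KYKWWR
WKKWWR
KKKWWK
KKKWWR
After op 6 paint(1,1,G):
KKKKWR
KGKWWR
WKKWWR
KKKWWK
KKKWWR
After op 7 paint(1,0,B):
KKKKWR
BGKWWR
WKKWWR
KKKWWK
KKKWWR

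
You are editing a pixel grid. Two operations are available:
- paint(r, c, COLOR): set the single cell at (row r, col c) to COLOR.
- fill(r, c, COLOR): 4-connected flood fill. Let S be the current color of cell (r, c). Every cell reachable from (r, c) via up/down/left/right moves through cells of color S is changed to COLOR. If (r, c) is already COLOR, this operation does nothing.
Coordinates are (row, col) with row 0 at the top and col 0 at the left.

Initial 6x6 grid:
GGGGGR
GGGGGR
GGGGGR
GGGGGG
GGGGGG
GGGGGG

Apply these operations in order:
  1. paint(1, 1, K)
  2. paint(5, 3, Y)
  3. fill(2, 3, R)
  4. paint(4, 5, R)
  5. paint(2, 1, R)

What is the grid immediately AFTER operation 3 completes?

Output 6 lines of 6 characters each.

Answer: RRRRRR
RKRRRR
RRRRRR
RRRRRR
RRRRRR
RRRYRR

Derivation:
After op 1 paint(1,1,K):
GGGGGR
GKGGGR
GGGGGR
GGGGGG
GGGGGG
GGGGGG
After op 2 paint(5,3,Y):
GGGGGR
GKGGGR
GGGGGR
GGGGGG
GGGGGG
GGGYGG
After op 3 fill(2,3,R) [31 cells changed]:
RRRRRR
RKRRRR
RRRRRR
RRRRRR
RRRRRR
RRRYRR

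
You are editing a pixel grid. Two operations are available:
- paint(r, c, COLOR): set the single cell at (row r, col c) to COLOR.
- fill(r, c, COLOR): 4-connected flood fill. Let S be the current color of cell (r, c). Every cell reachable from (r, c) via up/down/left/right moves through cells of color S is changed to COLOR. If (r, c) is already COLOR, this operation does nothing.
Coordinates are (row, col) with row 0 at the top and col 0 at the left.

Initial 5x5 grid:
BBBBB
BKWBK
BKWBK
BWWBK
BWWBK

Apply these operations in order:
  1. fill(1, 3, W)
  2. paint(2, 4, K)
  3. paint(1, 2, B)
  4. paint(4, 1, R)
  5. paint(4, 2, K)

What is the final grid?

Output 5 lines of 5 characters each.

Answer: WWWWW
WKBWK
WKWWK
WWWWK
WRKWK

Derivation:
After op 1 fill(1,3,W) [13 cells changed]:
WWWWW
WKWWK
WKWWK
WWWWK
WWWWK
After op 2 paint(2,4,K):
WWWWW
WKWWK
WKWWK
WWWWK
WWWWK
After op 3 paint(1,2,B):
WWWWW
WKBWK
WKWWK
WWWWK
WWWWK
After op 4 paint(4,1,R):
WWWWW
WKBWK
WKWWK
WWWWK
WRWWK
After op 5 paint(4,2,K):
WWWWW
WKBWK
WKWWK
WWWWK
WRKWK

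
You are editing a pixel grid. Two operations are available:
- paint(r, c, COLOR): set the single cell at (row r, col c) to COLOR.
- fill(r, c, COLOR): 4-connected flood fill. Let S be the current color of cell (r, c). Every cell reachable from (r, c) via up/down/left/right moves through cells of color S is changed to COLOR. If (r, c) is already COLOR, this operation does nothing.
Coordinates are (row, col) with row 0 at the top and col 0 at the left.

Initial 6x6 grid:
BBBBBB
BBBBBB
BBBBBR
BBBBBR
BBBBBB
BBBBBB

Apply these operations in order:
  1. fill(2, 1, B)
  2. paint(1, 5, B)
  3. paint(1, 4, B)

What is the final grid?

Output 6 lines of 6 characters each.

After op 1 fill(2,1,B) [0 cells changed]:
BBBBBB
BBBBBB
BBBBBR
BBBBBR
BBBBBB
BBBBBB
After op 2 paint(1,5,B):
BBBBBB
BBBBBB
BBBBBR
BBBBBR
BBBBBB
BBBBBB
After op 3 paint(1,4,B):
BBBBBB
BBBBBB
BBBBBR
BBBBBR
BBBBBB
BBBBBB

Answer: BBBBBB
BBBBBB
BBBBBR
BBBBBR
BBBBBB
BBBBBB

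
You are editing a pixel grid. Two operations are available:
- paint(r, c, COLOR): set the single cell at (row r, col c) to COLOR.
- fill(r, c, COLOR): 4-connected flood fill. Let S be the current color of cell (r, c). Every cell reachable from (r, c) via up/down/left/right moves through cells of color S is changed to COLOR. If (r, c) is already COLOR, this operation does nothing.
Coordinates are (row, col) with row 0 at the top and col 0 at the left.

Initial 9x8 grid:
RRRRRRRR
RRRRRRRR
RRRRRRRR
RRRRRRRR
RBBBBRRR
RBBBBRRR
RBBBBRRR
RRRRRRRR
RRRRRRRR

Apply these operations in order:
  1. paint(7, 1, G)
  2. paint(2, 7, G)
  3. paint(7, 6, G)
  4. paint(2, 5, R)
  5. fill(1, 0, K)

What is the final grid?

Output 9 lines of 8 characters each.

After op 1 paint(7,1,G):
RRRRRRRR
RRRRRRRR
RRRRRRRR
RRRRRRRR
RBBBBRRR
RBBBBRRR
RBBBBRRR
RGRRRRRR
RRRRRRRR
After op 2 paint(2,7,G):
RRRRRRRR
RRRRRRRR
RRRRRRRG
RRRRRRRR
RBBBBRRR
RBBBBRRR
RBBBBRRR
RGRRRRRR
RRRRRRRR
After op 3 paint(7,6,G):
RRRRRRRR
RRRRRRRR
RRRRRRRG
RRRRRRRR
RBBBBRRR
RBBBBRRR
RBBBBRRR
RGRRRRGR
RRRRRRRR
After op 4 paint(2,5,R):
RRRRRRRR
RRRRRRRR
RRRRRRRG
RRRRRRRR
RBBBBRRR
RBBBBRRR
RBBBBRRR
RGRRRRGR
RRRRRRRR
After op 5 fill(1,0,K) [57 cells changed]:
KKKKKKKK
KKKKKKKK
KKKKKKKG
KKKKKKKK
KBBBBKKK
KBBBBKKK
KBBBBKKK
KGKKKKGK
KKKKKKKK

Answer: KKKKKKKK
KKKKKKKK
KKKKKKKG
KKKKKKKK
KBBBBKKK
KBBBBKKK
KBBBBKKK
KGKKKKGK
KKKKKKKK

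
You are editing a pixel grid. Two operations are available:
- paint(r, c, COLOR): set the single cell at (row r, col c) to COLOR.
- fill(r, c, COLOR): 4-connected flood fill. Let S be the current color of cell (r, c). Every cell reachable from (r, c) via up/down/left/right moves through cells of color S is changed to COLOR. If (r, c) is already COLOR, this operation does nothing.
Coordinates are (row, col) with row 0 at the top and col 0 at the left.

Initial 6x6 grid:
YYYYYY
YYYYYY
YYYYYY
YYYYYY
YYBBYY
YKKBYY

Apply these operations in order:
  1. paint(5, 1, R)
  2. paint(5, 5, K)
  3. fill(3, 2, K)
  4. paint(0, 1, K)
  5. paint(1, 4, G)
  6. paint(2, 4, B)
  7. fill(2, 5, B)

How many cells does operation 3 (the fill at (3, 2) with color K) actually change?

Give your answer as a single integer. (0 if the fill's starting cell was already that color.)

After op 1 paint(5,1,R):
YYYYYY
YYYYYY
YYYYYY
YYYYYY
YYBBYY
YRKBYY
After op 2 paint(5,5,K):
YYYYYY
YYYYYY
YYYYYY
YYYYYY
YYBBYY
YRKBYK
After op 3 fill(3,2,K) [30 cells changed]:
KKKKKK
KKKKKK
KKKKKK
KKKKKK
KKBBKK
KRKBKK

Answer: 30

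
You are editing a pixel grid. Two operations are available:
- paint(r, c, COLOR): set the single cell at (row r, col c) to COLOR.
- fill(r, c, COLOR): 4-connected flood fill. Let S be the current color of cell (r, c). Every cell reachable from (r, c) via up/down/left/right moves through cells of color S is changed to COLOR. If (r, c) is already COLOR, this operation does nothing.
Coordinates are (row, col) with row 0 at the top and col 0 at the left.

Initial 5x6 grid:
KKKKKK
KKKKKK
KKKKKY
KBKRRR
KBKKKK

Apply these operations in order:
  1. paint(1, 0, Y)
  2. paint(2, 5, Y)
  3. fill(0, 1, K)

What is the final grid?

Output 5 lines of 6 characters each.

Answer: KKKKKK
YKKKKK
KKKKKY
KBKRRR
KBKKKK

Derivation:
After op 1 paint(1,0,Y):
KKKKKK
YKKKKK
KKKKKY
KBKRRR
KBKKKK
After op 2 paint(2,5,Y):
KKKKKK
YKKKKK
KKKKKY
KBKRRR
KBKKKK
After op 3 fill(0,1,K) [0 cells changed]:
KKKKKK
YKKKKK
KKKKKY
KBKRRR
KBKKKK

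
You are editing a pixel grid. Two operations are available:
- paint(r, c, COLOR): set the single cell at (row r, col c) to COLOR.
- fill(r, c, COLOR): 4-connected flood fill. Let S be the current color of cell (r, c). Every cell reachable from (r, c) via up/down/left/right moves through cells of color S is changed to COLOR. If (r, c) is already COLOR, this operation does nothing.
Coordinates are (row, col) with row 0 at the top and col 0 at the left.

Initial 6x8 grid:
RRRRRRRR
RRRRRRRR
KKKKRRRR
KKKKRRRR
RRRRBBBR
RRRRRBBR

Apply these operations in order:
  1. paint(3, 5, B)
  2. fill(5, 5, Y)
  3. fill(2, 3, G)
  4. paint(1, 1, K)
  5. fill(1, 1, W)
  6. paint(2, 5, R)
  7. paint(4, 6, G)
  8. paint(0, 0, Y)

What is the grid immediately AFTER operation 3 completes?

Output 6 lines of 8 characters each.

After op 1 paint(3,5,B):
RRRRRRRR
RRRRRRRR
KKKKRRRR
KKKKRBRR
RRRRBBBR
RRRRRBBR
After op 2 fill(5,5,Y) [6 cells changed]:
RRRRRRRR
RRRRRRRR
KKKKRRRR
KKKKRYRR
RRRRYYYR
RRRRRYYR
After op 3 fill(2,3,G) [8 cells changed]:
RRRRRRRR
RRRRRRRR
GGGGRRRR
GGGGRYRR
RRRRYYYR
RRRRRYYR

Answer: RRRRRRRR
RRRRRRRR
GGGGRRRR
GGGGRYRR
RRRRYYYR
RRRRRYYR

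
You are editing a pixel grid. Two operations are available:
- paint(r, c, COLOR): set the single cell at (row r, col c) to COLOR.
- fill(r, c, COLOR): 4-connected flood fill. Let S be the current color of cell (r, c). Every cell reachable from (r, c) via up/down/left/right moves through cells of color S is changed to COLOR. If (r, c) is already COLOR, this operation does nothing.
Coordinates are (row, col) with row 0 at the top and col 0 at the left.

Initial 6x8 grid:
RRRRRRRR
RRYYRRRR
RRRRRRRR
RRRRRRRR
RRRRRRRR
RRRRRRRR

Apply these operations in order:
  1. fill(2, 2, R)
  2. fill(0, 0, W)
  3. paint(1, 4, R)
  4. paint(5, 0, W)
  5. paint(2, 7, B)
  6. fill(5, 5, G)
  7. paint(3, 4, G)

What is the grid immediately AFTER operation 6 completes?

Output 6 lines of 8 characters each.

Answer: GGGGGGGG
GGYYRGGG
GGGGGGGB
GGGGGGGG
GGGGGGGG
GGGGGGGG

Derivation:
After op 1 fill(2,2,R) [0 cells changed]:
RRRRRRRR
RRYYRRRR
RRRRRRRR
RRRRRRRR
RRRRRRRR
RRRRRRRR
After op 2 fill(0,0,W) [46 cells changed]:
WWWWWWWW
WWYYWWWW
WWWWWWWW
WWWWWWWW
WWWWWWWW
WWWWWWWW
After op 3 paint(1,4,R):
WWWWWWWW
WWYYRWWW
WWWWWWWW
WWWWWWWW
WWWWWWWW
WWWWWWWW
After op 4 paint(5,0,W):
WWWWWWWW
WWYYRWWW
WWWWWWWW
WWWWWWWW
WWWWWWWW
WWWWWWWW
After op 5 paint(2,7,B):
WWWWWWWW
WWYYRWWW
WWWWWWWB
WWWWWWWW
WWWWWWWW
WWWWWWWW
After op 6 fill(5,5,G) [44 cells changed]:
GGGGGGGG
GGYYRGGG
GGGGGGGB
GGGGGGGG
GGGGGGGG
GGGGGGGG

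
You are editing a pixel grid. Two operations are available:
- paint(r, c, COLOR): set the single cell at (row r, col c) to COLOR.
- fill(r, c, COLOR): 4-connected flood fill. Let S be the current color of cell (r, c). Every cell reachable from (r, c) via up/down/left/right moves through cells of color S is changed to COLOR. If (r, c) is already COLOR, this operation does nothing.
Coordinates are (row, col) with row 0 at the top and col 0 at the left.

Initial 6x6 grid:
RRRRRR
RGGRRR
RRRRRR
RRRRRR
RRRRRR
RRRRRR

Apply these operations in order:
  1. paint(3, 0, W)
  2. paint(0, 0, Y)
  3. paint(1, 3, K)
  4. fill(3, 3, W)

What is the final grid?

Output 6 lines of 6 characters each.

Answer: YWWWWW
WGGKWW
WWWWWW
WWWWWW
WWWWWW
WWWWWW

Derivation:
After op 1 paint(3,0,W):
RRRRRR
RGGRRR
RRRRRR
WRRRRR
RRRRRR
RRRRRR
After op 2 paint(0,0,Y):
YRRRRR
RGGRRR
RRRRRR
WRRRRR
RRRRRR
RRRRRR
After op 3 paint(1,3,K):
YRRRRR
RGGKRR
RRRRRR
WRRRRR
RRRRRR
RRRRRR
After op 4 fill(3,3,W) [31 cells changed]:
YWWWWW
WGGKWW
WWWWWW
WWWWWW
WWWWWW
WWWWWW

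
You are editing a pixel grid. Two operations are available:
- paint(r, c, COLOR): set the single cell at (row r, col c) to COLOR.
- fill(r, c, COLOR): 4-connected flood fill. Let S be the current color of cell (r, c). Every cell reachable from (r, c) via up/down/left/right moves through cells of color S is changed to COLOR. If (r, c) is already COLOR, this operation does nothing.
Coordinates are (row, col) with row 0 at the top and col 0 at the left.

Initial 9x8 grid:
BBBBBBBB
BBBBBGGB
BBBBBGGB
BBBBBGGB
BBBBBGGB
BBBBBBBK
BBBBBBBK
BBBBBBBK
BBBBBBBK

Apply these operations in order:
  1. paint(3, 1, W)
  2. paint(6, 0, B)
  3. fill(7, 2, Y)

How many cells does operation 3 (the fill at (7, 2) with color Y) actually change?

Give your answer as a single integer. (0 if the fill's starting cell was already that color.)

Answer: 59

Derivation:
After op 1 paint(3,1,W):
BBBBBBBB
BBBBBGGB
BBBBBGGB
BWBBBGGB
BBBBBGGB
BBBBBBBK
BBBBBBBK
BBBBBBBK
BBBBBBBK
After op 2 paint(6,0,B):
BBBBBBBB
BBBBBGGB
BBBBBGGB
BWBBBGGB
BBBBBGGB
BBBBBBBK
BBBBBBBK
BBBBBBBK
BBBBBBBK
After op 3 fill(7,2,Y) [59 cells changed]:
YYYYYYYY
YYYYYGGY
YYYYYGGY
YWYYYGGY
YYYYYGGY
YYYYYYYK
YYYYYYYK
YYYYYYYK
YYYYYYYK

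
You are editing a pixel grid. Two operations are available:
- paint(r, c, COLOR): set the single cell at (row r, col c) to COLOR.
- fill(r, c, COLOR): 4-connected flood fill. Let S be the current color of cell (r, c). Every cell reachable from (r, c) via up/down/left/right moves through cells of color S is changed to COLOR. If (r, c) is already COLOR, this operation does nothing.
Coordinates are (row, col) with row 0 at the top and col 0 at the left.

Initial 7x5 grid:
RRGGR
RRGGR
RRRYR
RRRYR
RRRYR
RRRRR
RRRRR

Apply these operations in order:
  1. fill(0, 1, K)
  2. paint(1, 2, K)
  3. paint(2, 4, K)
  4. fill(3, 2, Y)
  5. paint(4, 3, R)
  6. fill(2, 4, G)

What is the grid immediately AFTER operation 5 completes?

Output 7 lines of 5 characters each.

After op 1 fill(0,1,K) [28 cells changed]:
KKGGK
KKGGK
KKKYK
KKKYK
KKKYK
KKKKK
KKKKK
After op 2 paint(1,2,K):
KKGGK
KKKGK
KKKYK
KKKYK
KKKYK
KKKKK
KKKKK
After op 3 paint(2,4,K):
KKGGK
KKKGK
KKKYK
KKKYK
KKKYK
KKKKK
KKKKK
After op 4 fill(3,2,Y) [29 cells changed]:
YYGGY
YYYGY
YYYYY
YYYYY
YYYYY
YYYYY
YYYYY
After op 5 paint(4,3,R):
YYGGY
YYYGY
YYYYY
YYYYY
YYYRY
YYYYY
YYYYY

Answer: YYGGY
YYYGY
YYYYY
YYYYY
YYYRY
YYYYY
YYYYY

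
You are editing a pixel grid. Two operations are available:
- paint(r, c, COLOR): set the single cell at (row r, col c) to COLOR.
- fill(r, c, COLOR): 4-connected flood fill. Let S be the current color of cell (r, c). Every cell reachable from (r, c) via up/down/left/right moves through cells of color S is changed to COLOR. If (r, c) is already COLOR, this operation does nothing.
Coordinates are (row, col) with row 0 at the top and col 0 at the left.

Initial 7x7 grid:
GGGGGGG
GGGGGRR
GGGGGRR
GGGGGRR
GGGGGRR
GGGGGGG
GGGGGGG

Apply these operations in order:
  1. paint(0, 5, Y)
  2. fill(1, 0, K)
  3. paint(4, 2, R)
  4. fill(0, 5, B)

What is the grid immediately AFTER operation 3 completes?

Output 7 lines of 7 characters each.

After op 1 paint(0,5,Y):
GGGGGYG
GGGGGRR
GGGGGRR
GGGGGRR
GGGGGRR
GGGGGGG
GGGGGGG
After op 2 fill(1,0,K) [39 cells changed]:
KKKKKYG
KKKKKRR
KKKKKRR
KKKKKRR
KKKKKRR
KKKKKKK
KKKKKKK
After op 3 paint(4,2,R):
KKKKKYG
KKKKKRR
KKKKKRR
KKKKKRR
KKRKKRR
KKKKKKK
KKKKKKK

Answer: KKKKKYG
KKKKKRR
KKKKKRR
KKKKKRR
KKRKKRR
KKKKKKK
KKKKKKK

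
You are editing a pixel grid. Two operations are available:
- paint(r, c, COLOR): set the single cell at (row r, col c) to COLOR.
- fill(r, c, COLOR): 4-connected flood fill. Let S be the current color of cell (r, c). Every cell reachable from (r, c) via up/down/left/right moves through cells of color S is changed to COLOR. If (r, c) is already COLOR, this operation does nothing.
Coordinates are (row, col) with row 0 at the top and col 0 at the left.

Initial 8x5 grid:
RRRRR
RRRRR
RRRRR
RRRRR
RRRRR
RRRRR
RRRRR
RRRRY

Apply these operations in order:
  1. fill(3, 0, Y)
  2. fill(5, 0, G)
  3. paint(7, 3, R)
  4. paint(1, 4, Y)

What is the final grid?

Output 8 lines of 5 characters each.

Answer: GGGGG
GGGGY
GGGGG
GGGGG
GGGGG
GGGGG
GGGGG
GGGRG

Derivation:
After op 1 fill(3,0,Y) [39 cells changed]:
YYYYY
YYYYY
YYYYY
YYYYY
YYYYY
YYYYY
YYYYY
YYYYY
After op 2 fill(5,0,G) [40 cells changed]:
GGGGG
GGGGG
GGGGG
GGGGG
GGGGG
GGGGG
GGGGG
GGGGG
After op 3 paint(7,3,R):
GGGGG
GGGGG
GGGGG
GGGGG
GGGGG
GGGGG
GGGGG
GGGRG
After op 4 paint(1,4,Y):
GGGGG
GGGGY
GGGGG
GGGGG
GGGGG
GGGGG
GGGGG
GGGRG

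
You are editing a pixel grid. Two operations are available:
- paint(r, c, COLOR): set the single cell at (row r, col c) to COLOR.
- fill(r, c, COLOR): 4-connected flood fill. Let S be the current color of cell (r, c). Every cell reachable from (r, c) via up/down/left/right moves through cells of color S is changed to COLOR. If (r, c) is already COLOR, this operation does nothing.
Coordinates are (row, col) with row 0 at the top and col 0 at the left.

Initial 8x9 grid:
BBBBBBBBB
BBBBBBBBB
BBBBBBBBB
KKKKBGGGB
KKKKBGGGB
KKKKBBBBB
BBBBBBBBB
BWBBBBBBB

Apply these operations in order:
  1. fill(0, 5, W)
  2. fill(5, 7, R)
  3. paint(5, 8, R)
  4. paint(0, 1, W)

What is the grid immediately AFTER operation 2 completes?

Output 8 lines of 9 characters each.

Answer: RRRRRRRRR
RRRRRRRRR
RRRRRRRRR
KKKKRGGGR
KKKKRGGGR
KKKKRRRRR
RRRRRRRRR
RRRRRRRRR

Derivation:
After op 1 fill(0,5,W) [53 cells changed]:
WWWWWWWWW
WWWWWWWWW
WWWWWWWWW
KKKKWGGGW
KKKKWGGGW
KKKKWWWWW
WWWWWWWWW
WWWWWWWWW
After op 2 fill(5,7,R) [54 cells changed]:
RRRRRRRRR
RRRRRRRRR
RRRRRRRRR
KKKKRGGGR
KKKKRGGGR
KKKKRRRRR
RRRRRRRRR
RRRRRRRRR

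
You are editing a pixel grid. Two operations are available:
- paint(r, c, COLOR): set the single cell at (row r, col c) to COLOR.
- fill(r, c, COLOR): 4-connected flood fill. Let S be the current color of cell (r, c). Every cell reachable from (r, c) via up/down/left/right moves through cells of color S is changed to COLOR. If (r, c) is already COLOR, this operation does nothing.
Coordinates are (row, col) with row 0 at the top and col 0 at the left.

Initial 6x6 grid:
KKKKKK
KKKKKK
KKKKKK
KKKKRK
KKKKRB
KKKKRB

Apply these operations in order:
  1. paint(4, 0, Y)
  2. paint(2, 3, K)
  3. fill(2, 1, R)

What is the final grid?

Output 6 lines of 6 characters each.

After op 1 paint(4,0,Y):
KKKKKK
KKKKKK
KKKKKK
KKKKRK
YKKKRB
KKKKRB
After op 2 paint(2,3,K):
KKKKKK
KKKKKK
KKKKKK
KKKKRK
YKKKRB
KKKKRB
After op 3 fill(2,1,R) [30 cells changed]:
RRRRRR
RRRRRR
RRRRRR
RRRRRR
YRRRRB
RRRRRB

Answer: RRRRRR
RRRRRR
RRRRRR
RRRRRR
YRRRRB
RRRRRB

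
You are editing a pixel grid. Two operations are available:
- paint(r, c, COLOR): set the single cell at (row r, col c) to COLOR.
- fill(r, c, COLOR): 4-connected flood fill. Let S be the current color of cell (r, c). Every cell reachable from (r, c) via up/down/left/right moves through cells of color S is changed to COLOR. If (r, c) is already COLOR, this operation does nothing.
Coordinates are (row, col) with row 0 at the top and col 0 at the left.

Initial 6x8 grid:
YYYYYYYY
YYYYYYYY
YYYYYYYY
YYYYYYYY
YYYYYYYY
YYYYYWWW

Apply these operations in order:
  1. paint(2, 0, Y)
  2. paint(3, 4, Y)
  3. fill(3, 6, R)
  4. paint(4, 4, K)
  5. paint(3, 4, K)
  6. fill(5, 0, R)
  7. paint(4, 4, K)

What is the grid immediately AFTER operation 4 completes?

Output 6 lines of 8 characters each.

Answer: RRRRRRRR
RRRRRRRR
RRRRRRRR
RRRRRRRR
RRRRKRRR
RRRRRWWW

Derivation:
After op 1 paint(2,0,Y):
YYYYYYYY
YYYYYYYY
YYYYYYYY
YYYYYYYY
YYYYYYYY
YYYYYWWW
After op 2 paint(3,4,Y):
YYYYYYYY
YYYYYYYY
YYYYYYYY
YYYYYYYY
YYYYYYYY
YYYYYWWW
After op 3 fill(3,6,R) [45 cells changed]:
RRRRRRRR
RRRRRRRR
RRRRRRRR
RRRRRRRR
RRRRRRRR
RRRRRWWW
After op 4 paint(4,4,K):
RRRRRRRR
RRRRRRRR
RRRRRRRR
RRRRRRRR
RRRRKRRR
RRRRRWWW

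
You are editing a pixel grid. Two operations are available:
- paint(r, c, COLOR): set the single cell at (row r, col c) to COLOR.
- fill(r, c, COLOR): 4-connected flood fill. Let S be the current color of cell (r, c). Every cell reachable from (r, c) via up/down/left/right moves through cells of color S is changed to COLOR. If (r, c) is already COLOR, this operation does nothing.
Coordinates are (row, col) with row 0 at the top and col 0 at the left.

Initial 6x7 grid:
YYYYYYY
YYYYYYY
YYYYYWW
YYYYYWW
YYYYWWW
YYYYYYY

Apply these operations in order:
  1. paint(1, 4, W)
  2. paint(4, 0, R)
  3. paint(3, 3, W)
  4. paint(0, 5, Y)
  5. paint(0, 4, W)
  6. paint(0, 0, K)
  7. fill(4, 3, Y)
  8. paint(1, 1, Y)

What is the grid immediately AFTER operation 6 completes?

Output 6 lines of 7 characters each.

After op 1 paint(1,4,W):
YYYYYYY
YYYYWYY
YYYYYWW
YYYYYWW
YYYYWWW
YYYYYYY
After op 2 paint(4,0,R):
YYYYYYY
YYYYWYY
YYYYYWW
YYYYYWW
RYYYWWW
YYYYYYY
After op 3 paint(3,3,W):
YYYYYYY
YYYYWYY
YYYYYWW
YYYWYWW
RYYYWWW
YYYYYYY
After op 4 paint(0,5,Y):
YYYYYYY
YYYYWYY
YYYYYWW
YYYWYWW
RYYYWWW
YYYYYYY
After op 5 paint(0,4,W):
YYYYWYY
YYYYWYY
YYYYYWW
YYYWYWW
RYYYWWW
YYYYYYY
After op 6 paint(0,0,K):
KYYYWYY
YYYYWYY
YYYYYWW
YYYWYWW
RYYYWWW
YYYYYYY

Answer: KYYYWYY
YYYYWYY
YYYYYWW
YYYWYWW
RYYYWWW
YYYYYYY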